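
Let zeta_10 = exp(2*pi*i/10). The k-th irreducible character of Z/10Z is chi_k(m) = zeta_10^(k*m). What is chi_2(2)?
chi_2(2) = zeta_10^4 = exp(4*I*pi/5)

Solution. chi_2(2) = zeta_10^(2*2) = zeta_10^4. Since zeta_10^10 = 1, this equals zeta_10^4 = exp(2*pi*i*4/10) = exp(4*I*pi/5).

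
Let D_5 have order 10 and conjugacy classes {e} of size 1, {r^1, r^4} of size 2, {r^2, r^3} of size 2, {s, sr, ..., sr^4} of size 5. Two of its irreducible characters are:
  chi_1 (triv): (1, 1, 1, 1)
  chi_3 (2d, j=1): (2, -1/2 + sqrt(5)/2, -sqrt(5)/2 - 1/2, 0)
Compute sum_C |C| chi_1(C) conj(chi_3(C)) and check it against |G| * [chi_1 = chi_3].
Sum = 0; so <chi_1, chi_3> = 0 (distinct irreducibles are orthogonal).

Reasoning: Compute term by term over conjugacy classes (|C| * chi_1(C) * conj(chi_3(C))):
  1*(1)*conj(2) + 2*(1)*conj(-1/2 + sqrt(5)/2) + 2*(1)*conj(-sqrt(5)/2 - 1/2) + 5*(1)*conj(0)
  = (2) + (-1 + sqrt(5)) + (-sqrt(5) - 1) + (0)
  = 0.
Dividing by |G| = 10 gives 0/10 = 0, matching the row-orthogonality relation <chi_1, chi_3> = [chi_1 = chi_3].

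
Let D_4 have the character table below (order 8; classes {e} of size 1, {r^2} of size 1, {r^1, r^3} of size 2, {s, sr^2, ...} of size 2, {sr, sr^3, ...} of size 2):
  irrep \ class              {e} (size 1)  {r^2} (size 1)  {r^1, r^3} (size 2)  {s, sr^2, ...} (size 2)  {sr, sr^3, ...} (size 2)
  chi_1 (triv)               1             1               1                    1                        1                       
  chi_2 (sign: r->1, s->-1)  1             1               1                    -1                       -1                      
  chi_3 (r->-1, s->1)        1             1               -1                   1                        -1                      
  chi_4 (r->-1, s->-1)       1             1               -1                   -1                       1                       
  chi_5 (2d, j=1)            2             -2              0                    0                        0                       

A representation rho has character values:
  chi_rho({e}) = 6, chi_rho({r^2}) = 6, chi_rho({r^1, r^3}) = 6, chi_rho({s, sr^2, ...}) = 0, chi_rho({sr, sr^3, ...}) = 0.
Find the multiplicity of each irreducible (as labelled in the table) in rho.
Multiplicities: chi_1: 3, chi_2: 3, chi_3: 0, chi_4: 0, chi_5: 0.

Justification: Use <chi_rho, chi> = (1/|G|) sum_C |C| * chi_rho(C) * conj(chi(C)) with |G| = 8 for each irreducible chi in the table:
  <chi_rho, chi_1> = (1/8)[1*(6)*conj(1) + 1*(6)*conj(1) + 2*(6)*conj(1) + 2*(0)*conj(1) + 2*(0)*conj(1)]
      = (1/8)[(6) + (6) + (12) + (0) + (0)] = 24/8 = 3
  <chi_rho, chi_2> = (1/8)[1*(6)*conj(1) + 1*(6)*conj(1) + 2*(6)*conj(1) + 2*(0)*conj(-1) + 2*(0)*conj(-1)]
      = (1/8)[(6) + (6) + (12) + (0) + (0)] = 24/8 = 3
  <chi_rho, chi_3> = (1/8)[1*(6)*conj(1) + 1*(6)*conj(1) + 2*(6)*conj(-1) + 2*(0)*conj(1) + 2*(0)*conj(-1)]
      = (1/8)[(6) + (6) + (-12) + (0) + (0)] = 0/8 = 0
  <chi_rho, chi_4> = (1/8)[1*(6)*conj(1) + 1*(6)*conj(1) + 2*(6)*conj(-1) + 2*(0)*conj(-1) + 2*(0)*conj(1)]
      = (1/8)[(6) + (6) + (-12) + (0) + (0)] = 0/8 = 0
  <chi_rho, chi_5> = (1/8)[1*(6)*conj(2) + 1*(6)*conj(-2) + 2*(6)*conj(0) + 2*(0)*conj(0) + 2*(0)*conj(0)]
      = (1/8)[(12) + (-12) + (0) + (0) + (0)] = 0/8 = 0
Dimension check: dim(rho) = sum (mult * dim) = 3*1 + 3*1 + 0*1 + 0*1 + 0*2 = 6 = chi_rho(e) = 6.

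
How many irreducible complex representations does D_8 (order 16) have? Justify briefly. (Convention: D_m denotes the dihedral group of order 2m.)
7

Justification: The number of irreducible complex representations of a finite group equals its number of conjugacy classes. D_8 has 7 conjugacy classes (n/2 + 3 for n even), so D_8 (order 16) has exactly 7 irreducible complex representations.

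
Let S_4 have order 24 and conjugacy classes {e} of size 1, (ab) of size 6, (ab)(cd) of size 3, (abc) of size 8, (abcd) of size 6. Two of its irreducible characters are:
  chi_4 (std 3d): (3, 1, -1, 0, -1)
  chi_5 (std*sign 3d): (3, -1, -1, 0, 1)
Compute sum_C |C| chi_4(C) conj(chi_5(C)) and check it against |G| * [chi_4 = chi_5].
Sum = 0; so <chi_4, chi_5> = 0 (distinct irreducibles are orthogonal).

Justification: Compute term by term over conjugacy classes (|C| * chi_4(C) * conj(chi_5(C))):
  1*(3)*conj(3) + 6*(1)*conj(-1) + 3*(-1)*conj(-1) + 8*(0)*conj(0) + 6*(-1)*conj(1)
  = (9) + (-6) + (3) + (0) + (-6)
  = 0.
Dividing by |G| = 24 gives 0/24 = 0, matching the row-orthogonality relation <chi_4, chi_5> = [chi_4 = chi_5].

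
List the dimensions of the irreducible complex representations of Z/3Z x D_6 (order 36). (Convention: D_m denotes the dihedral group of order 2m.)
Dimensions: 1, 1, 1, 1, 1, 1, 1, 1, 1, 1, 1, 1, 2, 2, 2, 2, 2, 2

Solution. There are 18 irreducibles (= number of conjugacy classes). Their dimensions d_i satisfy sum d_i^2 = |G| = 36: 1 + 1 + 1 + 1 + 1 + 1 + 1 + 1 + 1 + 1 + 1 + 1 + 4 + 4 + 4 + 4 + 4 + 4 = 36. (For the product with Z/3Z: each of the 3 1-dim characters of Z/3Z tensors with each irrep of D_6, giving 3 copies of each D_6-dimension.)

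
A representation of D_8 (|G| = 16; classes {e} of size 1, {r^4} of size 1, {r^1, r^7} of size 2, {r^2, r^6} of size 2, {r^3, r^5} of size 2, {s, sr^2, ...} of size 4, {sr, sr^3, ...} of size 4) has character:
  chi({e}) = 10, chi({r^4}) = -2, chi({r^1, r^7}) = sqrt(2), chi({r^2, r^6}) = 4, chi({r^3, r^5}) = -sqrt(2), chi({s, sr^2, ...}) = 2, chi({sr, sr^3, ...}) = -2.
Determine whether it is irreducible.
Not irreducible (reducible): <chi, chi> = 11 > 1.

<chi, chi> = (1/|G|) sum_C |C| * |chi(C)|^2 = (1/16)[1*|10|^2 + 1*|-2|^2 + 2*|sqrt(2)|^2 + 2*|4|^2 + 2*|-sqrt(2)|^2 + 4*|2|^2 + 4*|-2|^2]
  = (1/16)[(100) + (4) + (4) + (32) + (4) + (16) + (16)] = 176/16 = 11.
A character is irreducible iff <chi, chi> = 1, so this representation is reducible.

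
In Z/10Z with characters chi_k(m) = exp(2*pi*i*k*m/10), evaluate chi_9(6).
chi_9(6) = zeta_10^54 = exp(4*I*pi/5)

Working: chi_9(6) = zeta_10^(9*6) = zeta_10^54. Since zeta_10^10 = 1, this equals zeta_10^4 = exp(2*pi*i*4/10) = exp(4*I*pi/5).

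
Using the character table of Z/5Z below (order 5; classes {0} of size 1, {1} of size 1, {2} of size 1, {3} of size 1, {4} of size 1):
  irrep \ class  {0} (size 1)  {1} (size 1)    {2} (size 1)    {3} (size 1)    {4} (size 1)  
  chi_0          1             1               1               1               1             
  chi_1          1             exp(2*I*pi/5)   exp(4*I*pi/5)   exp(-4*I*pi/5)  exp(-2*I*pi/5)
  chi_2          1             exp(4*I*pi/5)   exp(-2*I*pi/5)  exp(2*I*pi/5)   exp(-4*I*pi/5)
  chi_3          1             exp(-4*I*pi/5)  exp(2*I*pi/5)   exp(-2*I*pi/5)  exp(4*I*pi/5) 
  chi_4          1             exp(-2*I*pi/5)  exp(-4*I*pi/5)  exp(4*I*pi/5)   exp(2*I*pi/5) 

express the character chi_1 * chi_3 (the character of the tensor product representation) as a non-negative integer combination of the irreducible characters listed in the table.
chi_1 tensor chi_3 = chi_4 (all other irreducibles have multiplicity 0).

Why: The character of a tensor product is the pointwise product (chi_1 * chi_3)(C) = chi_1(C) * chi_3(C):
  {0}: (1)*(1), {1}: (exp(2*I*pi/5))*(exp(-4*I*pi/5)), {2}: (exp(4*I*pi/5))*(exp(2*I*pi/5)), {3}: (exp(-4*I*pi/5))*(exp(-2*I*pi/5)), {4}: (exp(-2*I*pi/5))*(exp(4*I*pi/5))
so (chi_1 * chi_3) takes values
  {0} -> 1, {1} -> exp(-2*I*pi/5), {2} -> exp(-4*I*pi/5), {3} -> exp(4*I*pi/5), {4} -> exp(2*I*pi/5).
Now take the inner product of this character with each irreducible chi from the table, <chi_1*chi_3, chi> = (1/5) sum_C |C| (chi_1*chi_3)(C) conj(chi(C)):
  <chi_1*chi_3, chi_0> = (1/5)[1*(1)*conj(1) + 1*(exp(-2*I*pi/5))*conj(1) + 1*(exp(-4*I*pi/5))*conj(1) + 1*(exp(4*I*pi/5))*conj(1) + 1*(exp(2*I*pi/5))*conj(1)]
      = (1/5)[(1) + (exp(-2*I*pi/5)) + (exp(-4*I*pi/5)) + (exp(4*I*pi/5)) + (exp(2*I*pi/5))] = 0/5 = 0
  <chi_1*chi_3, chi_1> = (1/5)[1*(1)*conj(1) + 1*(exp(-2*I*pi/5))*conj(exp(2*I*pi/5)) + 1*(exp(-4*I*pi/5))*conj(exp(4*I*pi/5)) + 1*(exp(4*I*pi/5))*conj(exp(-4*I*pi/5)) + 1*(exp(2*I*pi/5))*conj(exp(-2*I*pi/5))]
      = (1/5)[(1) + (exp(-4*I*pi/5)) + (exp(2*I*pi/5)) + (exp(-2*I*pi/5)) + (exp(4*I*pi/5))] = 0/5 = 0
  <chi_1*chi_3, chi_2> = (1/5)[1*(1)*conj(1) + 1*(exp(-2*I*pi/5))*conj(exp(4*I*pi/5)) + 1*(exp(-4*I*pi/5))*conj(exp(-2*I*pi/5)) + 1*(exp(4*I*pi/5))*conj(exp(2*I*pi/5)) + 1*(exp(2*I*pi/5))*conj(exp(-4*I*pi/5))]
      = (1/5)[(1) + (exp(4*I*pi/5)) + (exp(-2*I*pi/5)) + (exp(2*I*pi/5)) + (exp(-4*I*pi/5))] = 0/5 = 0
  <chi_1*chi_3, chi_3> = (1/5)[1*(1)*conj(1) + 1*(exp(-2*I*pi/5))*conj(exp(-4*I*pi/5)) + 1*(exp(-4*I*pi/5))*conj(exp(2*I*pi/5)) + 1*(exp(4*I*pi/5))*conj(exp(-2*I*pi/5)) + 1*(exp(2*I*pi/5))*conj(exp(4*I*pi/5))]
      = (1/5)[(1) + (exp(2*I*pi/5)) + (exp(4*I*pi/5)) + (exp(-4*I*pi/5)) + (exp(-2*I*pi/5))] = 0/5 = 0
  <chi_1*chi_3, chi_4> = (1/5)[1*(1)*conj(1) + 1*(exp(-2*I*pi/5))*conj(exp(-2*I*pi/5)) + 1*(exp(-4*I*pi/5))*conj(exp(-4*I*pi/5)) + 1*(exp(4*I*pi/5))*conj(exp(4*I*pi/5)) + 1*(exp(2*I*pi/5))*conj(exp(2*I*pi/5))]
      = (1/5)[(1) + (1) + (1) + (1) + (1)] = 5/5 = 1
(Exp terms are combined using exp(i*s)*conj(exp(i*t)) = exp(i*(s-t)), and sums of them are collapsed using the identity that for every m > 1 the m distinct m-th roots of unity sum to 0, e.g. 1 + exp(2*I*pi/3) + exp(-2*I*pi/3) = 0.)
Hence the multiplicities are chi_4: 1. Dimension check: dim(chi_1)*dim(chi_3) = 1*1 = 1 and sum (mult * dim) = 1*1 = 1.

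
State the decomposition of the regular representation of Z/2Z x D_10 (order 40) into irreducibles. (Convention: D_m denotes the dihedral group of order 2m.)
Each irreducible V_i of dimension d_i appears with multiplicity d_i, i.e. rho_reg = (direct sum over all irreducibles V_i) d_i V_i. The irreducible dimensions for Z/2Z x D_10 are 1, 1, 1, 1, 1, 1, 1, 1, 2, 2, 2, 2, 2, 2, 2, 2: 8 irreducibles of dimension 1, each with multiplicity 1; 8 irreducibles of dimension 2, each with multiplicity 2. Total dimension 8*1*1 + 8*2*2 = 40 = |G|.

Why: General theorem: in the regular representation of a finite group G, each irreducible appears with multiplicity equal to its dimension. Check: dim(rho_reg) = sum d_i^2 = 1 + 1 + 1 + 1 + 1 + 1 + 1 + 1 + 4 + 4 + 4 + 4 + 4 + 4 + 4 + 4 = 40 = |G|.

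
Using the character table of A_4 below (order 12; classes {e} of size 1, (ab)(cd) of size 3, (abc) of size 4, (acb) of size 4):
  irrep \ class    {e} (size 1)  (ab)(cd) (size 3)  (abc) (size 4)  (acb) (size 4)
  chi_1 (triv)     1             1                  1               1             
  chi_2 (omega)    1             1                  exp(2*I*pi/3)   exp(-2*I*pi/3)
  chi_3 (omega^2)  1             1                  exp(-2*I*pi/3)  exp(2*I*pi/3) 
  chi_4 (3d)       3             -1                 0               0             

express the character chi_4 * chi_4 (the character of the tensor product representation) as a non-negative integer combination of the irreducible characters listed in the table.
chi_4 tensor chi_4 = chi_1 + chi_2 + chi_3 + 2*chi_4 (all other irreducibles have multiplicity 0).

Working: The character of a tensor product is the pointwise product (chi_4 * chi_4)(C) = chi_4(C) * chi_4(C):
  {e}: (3)*(3), (ab)(cd): (-1)*(-1), (abc): (0)*(0), (acb): (0)*(0)
so (chi_4 * chi_4) takes values
  {e} -> 9, (ab)(cd) -> 1, (abc) -> 0, (acb) -> 0.
Now take the inner product of this character with each irreducible chi from the table, <chi_4*chi_4, chi> = (1/12) sum_C |C| (chi_4*chi_4)(C) conj(chi(C)):
  <chi_4*chi_4, chi_1> = (1/12)[1*(9)*conj(1) + 3*(1)*conj(1) + 4*(0)*conj(1) + 4*(0)*conj(1)]
      = (1/12)[(9) + (3) + (0) + (0)] = 12/12 = 1
  <chi_4*chi_4, chi_2> = (1/12)[1*(9)*conj(1) + 3*(1)*conj(1) + 4*(0)*conj(exp(2*I*pi/3)) + 4*(0)*conj(exp(-2*I*pi/3))]
      = (1/12)[(9) + (3) + (0) + (0)] = 12/12 = 1
  <chi_4*chi_4, chi_3> = (1/12)[1*(9)*conj(1) + 3*(1)*conj(1) + 4*(0)*conj(exp(-2*I*pi/3)) + 4*(0)*conj(exp(2*I*pi/3))]
      = (1/12)[(9) + (3) + (0) + (0)] = 12/12 = 1
  <chi_4*chi_4, chi_4> = (1/12)[1*(9)*conj(3) + 3*(1)*conj(-1) + 4*(0)*conj(0) + 4*(0)*conj(0)]
      = (1/12)[(27) + (-3) + (0) + (0)] = 24/12 = 2
(Exp terms are combined using exp(i*s)*conj(exp(i*t)) = exp(i*(s-t)), and sums of them are collapsed using the identity that for every m > 1 the m distinct m-th roots of unity sum to 0, e.g. 1 + exp(2*I*pi/3) + exp(-2*I*pi/3) = 0.)
Hence the multiplicities are chi_1: 1, chi_2: 1, chi_3: 1, chi_4: 2. Dimension check: dim(chi_4)*dim(chi_4) = 3*3 = 9 and sum (mult * dim) = 1*1 + 1*1 + 1*1 + 2*3 = 9.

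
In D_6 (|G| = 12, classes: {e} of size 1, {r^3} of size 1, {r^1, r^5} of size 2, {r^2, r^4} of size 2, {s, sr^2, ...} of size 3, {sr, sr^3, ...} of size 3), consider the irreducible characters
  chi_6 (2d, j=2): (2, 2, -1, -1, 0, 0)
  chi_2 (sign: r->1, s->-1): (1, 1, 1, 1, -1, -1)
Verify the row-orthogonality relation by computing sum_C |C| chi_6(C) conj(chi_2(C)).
Sum = 0; so <chi_6, chi_2> = 0 (distinct irreducibles are orthogonal).

Argument: Compute term by term over conjugacy classes (|C| * chi_6(C) * conj(chi_2(C))):
  1*(2)*conj(1) + 1*(2)*conj(1) + 2*(-1)*conj(1) + 2*(-1)*conj(1) + 3*(0)*conj(-1) + 3*(0)*conj(-1)
  = (2) + (2) + (-2) + (-2) + (0) + (0)
  = 0.
Dividing by |G| = 12 gives 0/12 = 0, matching the row-orthogonality relation <chi_6, chi_2> = [chi_6 = chi_2].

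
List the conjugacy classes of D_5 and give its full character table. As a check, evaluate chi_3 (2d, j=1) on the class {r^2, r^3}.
Conjugacy classes: {e} of size 1, {r^1, r^4} of size 2, {r^2, r^3} of size 2, {s, sr, ..., sr^4} of size 5.
Character table:
  irrep \ class              {e} (size 1)  {r^1, r^4} (size 2)  {r^2, r^3} (size 2)  {s, sr, ..., sr^4} (size 5)
  chi_1 (triv)               1             1                    1                    1                          
  chi_2 (sign: r->1, s->-1)  1             1                    1                    -1                         
  chi_3 (2d, j=1)            2             -1/2 + sqrt(5)/2     -sqrt(5)/2 - 1/2     0                          
  chi_4 (2d, j=2)            2             -sqrt(5)/2 - 1/2     -1/2 + sqrt(5)/2     0                          

Spot check: chi_3 (2d, j=1) on {r^2, r^3} = -sqrt(5)/2 - 1/2.

Justification: D_5 has order 2*5 = 10 with 4 conjugacy classes, hence 4 irreducibles. Sum of squared dims 1 + 1 + 4 + 4 = 10 = |G|. Linear characters come from the abelianisation; the 2-dimensional irreps have character r^k -> 2*cos(2*pi*j*k/5), reflections -> 0.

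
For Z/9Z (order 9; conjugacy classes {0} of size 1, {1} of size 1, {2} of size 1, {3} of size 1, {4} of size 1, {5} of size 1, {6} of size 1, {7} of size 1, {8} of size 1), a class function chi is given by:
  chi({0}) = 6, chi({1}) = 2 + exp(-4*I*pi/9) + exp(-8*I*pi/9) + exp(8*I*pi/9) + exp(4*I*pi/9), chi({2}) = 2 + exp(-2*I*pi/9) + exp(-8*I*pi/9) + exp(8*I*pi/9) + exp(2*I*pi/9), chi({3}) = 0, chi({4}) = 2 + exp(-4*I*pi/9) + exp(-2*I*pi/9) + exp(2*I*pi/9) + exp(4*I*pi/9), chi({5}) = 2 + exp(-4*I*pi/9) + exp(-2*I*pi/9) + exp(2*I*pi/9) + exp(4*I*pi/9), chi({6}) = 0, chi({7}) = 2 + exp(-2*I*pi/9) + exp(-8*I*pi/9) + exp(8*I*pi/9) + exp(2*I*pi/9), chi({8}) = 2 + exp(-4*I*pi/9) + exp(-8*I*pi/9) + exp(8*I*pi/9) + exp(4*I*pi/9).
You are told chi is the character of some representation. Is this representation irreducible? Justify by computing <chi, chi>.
Not irreducible (reducible): <chi, chi> = 8 > 1.

Derivation: <chi, chi> = (1/|G|) sum_C |C| * |chi(C)|^2 = (1/9)[1*|6|^2 + 1*|2 + exp(-4*I*pi/9) + exp(-8*I*pi/9) + exp(8*I*pi/9) + exp(4*I*pi/9)|^2 + 1*|2 + exp(-2*I*pi/9) + exp(-8*I*pi/9) + exp(8*I*pi/9) + exp(2*I*pi/9)|^2 + 1*|0|^2 + 1*|2 + exp(-4*I*pi/9) + exp(-2*I*pi/9) + exp(2*I*pi/9) + exp(4*I*pi/9)|^2 + 1*|2 + exp(-4*I*pi/9) + exp(-2*I*pi/9) + exp(2*I*pi/9) + exp(4*I*pi/9)|^2 + 1*|0|^2 + 1*|2 + exp(-2*I*pi/9) + exp(-8*I*pi/9) + exp(8*I*pi/9) + exp(2*I*pi/9)|^2 + 1*|2 + exp(-4*I*pi/9) + exp(-8*I*pi/9) + exp(8*I*pi/9) + exp(4*I*pi/9)|^2]
  = (1/9)[(36) + (8 + 6*exp(-4*I*pi/9) + 2*exp(-2*I*pi/3) + 5*exp(-8*I*pi/9) + exp(-2*I*pi/9) + exp(2*I*pi/9) + 5*exp(8*I*pi/9) + 2*exp(2*I*pi/3) + 6*exp(4*I*pi/9)) + (8 + 5*exp(-2*I*pi/9) + 6*exp(-8*I*pi/9) + 2*exp(-2*I*pi/3) + exp(-4*I*pi/9) + exp(4*I*pi/9) + 2*exp(2*I*pi/3) + 6*exp(8*I*pi/9) + 5*exp(2*I*pi/9)) + (0) + (8 + 5*exp(-4*I*pi/9) + 6*exp(-2*I*pi/9) + 2*exp(-2*I*pi/3) + exp(-8*I*pi/9) + exp(8*I*pi/9) + 2*exp(2*I*pi/3) + 6*exp(2*I*pi/9) + 5*exp(4*I*pi/9)) + (8 + 5*exp(-4*I*pi/9) + 6*exp(-2*I*pi/9) + 2*exp(-2*I*pi/3) + exp(-8*I*pi/9) + exp(8*I*pi/9) + 2*exp(2*I*pi/3) + 6*exp(2*I*pi/9) + 5*exp(4*I*pi/9)) + (0) + (8 + 5*exp(-2*I*pi/9) + 6*exp(-8*I*pi/9) + 2*exp(-2*I*pi/3) + exp(-4*I*pi/9) + exp(4*I*pi/9) + 2*exp(2*I*pi/3) + 6*exp(8*I*pi/9) + 5*exp(2*I*pi/9)) + (8 + 6*exp(-4*I*pi/9) + 2*exp(-2*I*pi/3) + 5*exp(-8*I*pi/9) + exp(-2*I*pi/9) + exp(2*I*pi/9) + 5*exp(8*I*pi/9) + 2*exp(2*I*pi/3) + 6*exp(4*I*pi/9))] = 72/9 = 8.
(Exp terms are combined using exp(i*s)*conj(exp(i*t)) = exp(i*(s-t)), and sums of them are collapsed using the identity that for every m > 1 the m distinct m-th roots of unity sum to 0, e.g. 1 + exp(2*I*pi/3) + exp(-2*I*pi/3) = 0.)
A character is irreducible iff <chi, chi> = 1, so this representation is reducible.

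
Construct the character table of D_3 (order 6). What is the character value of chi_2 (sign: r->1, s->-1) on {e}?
Conjugacy classes: {e} of size 1, {r^1, r^2} of size 2, {s, sr, ..., sr^2} of size 3.
Character table:
  irrep \ class              {e} (size 1)  {r^1, r^2} (size 2)  {s, sr, ..., sr^2} (size 3)
  chi_1 (triv)               1             1                    1                          
  chi_2 (sign: r->1, s->-1)  1             1                    -1                         
  chi_3 (2d, j=1)            2             -1                   0                          

Spot check: chi_2 (sign: r->1, s->-1) on {e} = 1.

Why: D_3 has order 2*3 = 6 with 3 conjugacy classes, hence 3 irreducibles. Sum of squared dims 1 + 1 + 4 = 6 = |G|. Linear characters come from the abelianisation; the 2-dimensional irreps have character r^k -> 2*cos(2*pi*j*k/3), reflections -> 0.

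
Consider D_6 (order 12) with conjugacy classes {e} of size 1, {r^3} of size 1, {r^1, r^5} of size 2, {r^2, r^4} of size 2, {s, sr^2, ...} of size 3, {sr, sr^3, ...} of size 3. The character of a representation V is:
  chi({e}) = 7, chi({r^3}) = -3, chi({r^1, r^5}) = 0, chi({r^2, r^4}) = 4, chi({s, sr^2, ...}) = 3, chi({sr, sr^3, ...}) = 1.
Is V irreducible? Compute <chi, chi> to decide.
Not irreducible (reducible): <chi, chi> = 10 > 1.

Justification: <chi, chi> = (1/|G|) sum_C |C| * |chi(C)|^2 = (1/12)[1*|7|^2 + 1*|-3|^2 + 2*|0|^2 + 2*|4|^2 + 3*|3|^2 + 3*|1|^2]
  = (1/12)[(49) + (9) + (0) + (32) + (27) + (3)] = 120/12 = 10.
A character is irreducible iff <chi, chi> = 1, so this representation is reducible.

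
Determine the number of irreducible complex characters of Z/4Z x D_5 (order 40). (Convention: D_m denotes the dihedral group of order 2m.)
16

Argument: The number of irreducible complex representations of a finite group equals its number of conjugacy classes. For a direct product, #classes(G x H) = #classes(G) * #classes(H). Z/4Z has 4 classes (abelian), D_5 has 4 classes, so 4 * 4 = 16, so Z/4Z x D_5 (order 40) has exactly 16 irreducible complex representations.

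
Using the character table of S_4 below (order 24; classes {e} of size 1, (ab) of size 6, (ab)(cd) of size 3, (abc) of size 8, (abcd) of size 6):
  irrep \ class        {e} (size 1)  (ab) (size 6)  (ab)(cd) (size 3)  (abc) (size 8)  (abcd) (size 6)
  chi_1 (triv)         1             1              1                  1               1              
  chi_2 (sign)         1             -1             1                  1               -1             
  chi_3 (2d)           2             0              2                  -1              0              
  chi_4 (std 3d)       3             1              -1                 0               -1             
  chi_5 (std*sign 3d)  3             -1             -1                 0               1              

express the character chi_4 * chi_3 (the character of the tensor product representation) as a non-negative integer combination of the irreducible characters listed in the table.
chi_4 tensor chi_3 = chi_4 + chi_5 (all other irreducibles have multiplicity 0).

Details: The character of a tensor product is the pointwise product (chi_4 * chi_3)(C) = chi_4(C) * chi_3(C):
  {e}: (3)*(2), (ab): (1)*(0), (ab)(cd): (-1)*(2), (abc): (0)*(-1), (abcd): (-1)*(0)
so (chi_4 * chi_3) takes values
  {e} -> 6, (ab) -> 0, (ab)(cd) -> -2, (abc) -> 0, (abcd) -> 0.
Now take the inner product of this character with each irreducible chi from the table, <chi_4*chi_3, chi> = (1/24) sum_C |C| (chi_4*chi_3)(C) conj(chi(C)):
  <chi_4*chi_3, chi_1> = (1/24)[1*(6)*conj(1) + 6*(0)*conj(1) + 3*(-2)*conj(1) + 8*(0)*conj(1) + 6*(0)*conj(1)]
      = (1/24)[(6) + (0) + (-6) + (0) + (0)] = 0/24 = 0
  <chi_4*chi_3, chi_2> = (1/24)[1*(6)*conj(1) + 6*(0)*conj(-1) + 3*(-2)*conj(1) + 8*(0)*conj(1) + 6*(0)*conj(-1)]
      = (1/24)[(6) + (0) + (-6) + (0) + (0)] = 0/24 = 0
  <chi_4*chi_3, chi_3> = (1/24)[1*(6)*conj(2) + 6*(0)*conj(0) + 3*(-2)*conj(2) + 8*(0)*conj(-1) + 6*(0)*conj(0)]
      = (1/24)[(12) + (0) + (-12) + (0) + (0)] = 0/24 = 0
  <chi_4*chi_3, chi_4> = (1/24)[1*(6)*conj(3) + 6*(0)*conj(1) + 3*(-2)*conj(-1) + 8*(0)*conj(0) + 6*(0)*conj(-1)]
      = (1/24)[(18) + (0) + (6) + (0) + (0)] = 24/24 = 1
  <chi_4*chi_3, chi_5> = (1/24)[1*(6)*conj(3) + 6*(0)*conj(-1) + 3*(-2)*conj(-1) + 8*(0)*conj(0) + 6*(0)*conj(1)]
      = (1/24)[(18) + (0) + (6) + (0) + (0)] = 24/24 = 1
Hence the multiplicities are chi_4: 1, chi_5: 1. Dimension check: dim(chi_4)*dim(chi_3) = 3*2 = 6 and sum (mult * dim) = 1*3 + 1*3 = 6.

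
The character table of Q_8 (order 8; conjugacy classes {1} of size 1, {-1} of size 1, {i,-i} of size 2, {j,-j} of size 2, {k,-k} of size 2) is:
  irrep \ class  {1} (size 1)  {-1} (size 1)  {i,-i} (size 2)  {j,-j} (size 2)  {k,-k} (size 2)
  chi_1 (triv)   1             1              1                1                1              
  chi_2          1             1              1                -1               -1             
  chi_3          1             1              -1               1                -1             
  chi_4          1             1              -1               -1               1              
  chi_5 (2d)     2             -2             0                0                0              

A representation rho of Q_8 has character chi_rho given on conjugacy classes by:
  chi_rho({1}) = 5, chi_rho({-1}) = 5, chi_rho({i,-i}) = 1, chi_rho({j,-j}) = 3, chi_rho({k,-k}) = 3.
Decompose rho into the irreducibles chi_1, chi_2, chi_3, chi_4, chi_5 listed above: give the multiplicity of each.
Multiplicities: chi_1: 3, chi_2: 0, chi_3: 1, chi_4: 1, chi_5: 0.

Why: Use <chi_rho, chi> = (1/|G|) sum_C |C| * chi_rho(C) * conj(chi(C)) with |G| = 8 for each irreducible chi in the table:
  <chi_rho, chi_1> = (1/8)[1*(5)*conj(1) + 1*(5)*conj(1) + 2*(1)*conj(1) + 2*(3)*conj(1) + 2*(3)*conj(1)]
      = (1/8)[(5) + (5) + (2) + (6) + (6)] = 24/8 = 3
  <chi_rho, chi_2> = (1/8)[1*(5)*conj(1) + 1*(5)*conj(1) + 2*(1)*conj(1) + 2*(3)*conj(-1) + 2*(3)*conj(-1)]
      = (1/8)[(5) + (5) + (2) + (-6) + (-6)] = 0/8 = 0
  <chi_rho, chi_3> = (1/8)[1*(5)*conj(1) + 1*(5)*conj(1) + 2*(1)*conj(-1) + 2*(3)*conj(1) + 2*(3)*conj(-1)]
      = (1/8)[(5) + (5) + (-2) + (6) + (-6)] = 8/8 = 1
  <chi_rho, chi_4> = (1/8)[1*(5)*conj(1) + 1*(5)*conj(1) + 2*(1)*conj(-1) + 2*(3)*conj(-1) + 2*(3)*conj(1)]
      = (1/8)[(5) + (5) + (-2) + (-6) + (6)] = 8/8 = 1
  <chi_rho, chi_5> = (1/8)[1*(5)*conj(2) + 1*(5)*conj(-2) + 2*(1)*conj(0) + 2*(3)*conj(0) + 2*(3)*conj(0)]
      = (1/8)[(10) + (-10) + (0) + (0) + (0)] = 0/8 = 0
Dimension check: dim(rho) = sum (mult * dim) = 3*1 + 0*1 + 1*1 + 1*1 + 0*2 = 5 = chi_rho(e) = 5.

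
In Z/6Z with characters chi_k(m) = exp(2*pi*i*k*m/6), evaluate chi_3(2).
chi_3(2) = zeta_6^6 = 1

Explanation: chi_3(2) = zeta_6^(3*2) = zeta_6^6. Since zeta_6^6 = 1, this equals zeta_6^0 = exp(2*pi*i*0/6) = 1.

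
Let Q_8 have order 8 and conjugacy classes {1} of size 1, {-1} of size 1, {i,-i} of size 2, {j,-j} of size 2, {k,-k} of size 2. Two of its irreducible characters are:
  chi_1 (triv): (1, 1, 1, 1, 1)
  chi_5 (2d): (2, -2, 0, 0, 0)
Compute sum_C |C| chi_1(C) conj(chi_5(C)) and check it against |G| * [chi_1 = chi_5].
Sum = 0; so <chi_1, chi_5> = 0 (distinct irreducibles are orthogonal).

Working: Compute term by term over conjugacy classes (|C| * chi_1(C) * conj(chi_5(C))):
  1*(1)*conj(2) + 1*(1)*conj(-2) + 2*(1)*conj(0) + 2*(1)*conj(0) + 2*(1)*conj(0)
  = (2) + (-2) + (0) + (0) + (0)
  = 0.
Dividing by |G| = 8 gives 0/8 = 0, matching the row-orthogonality relation <chi_1, chi_5> = [chi_1 = chi_5].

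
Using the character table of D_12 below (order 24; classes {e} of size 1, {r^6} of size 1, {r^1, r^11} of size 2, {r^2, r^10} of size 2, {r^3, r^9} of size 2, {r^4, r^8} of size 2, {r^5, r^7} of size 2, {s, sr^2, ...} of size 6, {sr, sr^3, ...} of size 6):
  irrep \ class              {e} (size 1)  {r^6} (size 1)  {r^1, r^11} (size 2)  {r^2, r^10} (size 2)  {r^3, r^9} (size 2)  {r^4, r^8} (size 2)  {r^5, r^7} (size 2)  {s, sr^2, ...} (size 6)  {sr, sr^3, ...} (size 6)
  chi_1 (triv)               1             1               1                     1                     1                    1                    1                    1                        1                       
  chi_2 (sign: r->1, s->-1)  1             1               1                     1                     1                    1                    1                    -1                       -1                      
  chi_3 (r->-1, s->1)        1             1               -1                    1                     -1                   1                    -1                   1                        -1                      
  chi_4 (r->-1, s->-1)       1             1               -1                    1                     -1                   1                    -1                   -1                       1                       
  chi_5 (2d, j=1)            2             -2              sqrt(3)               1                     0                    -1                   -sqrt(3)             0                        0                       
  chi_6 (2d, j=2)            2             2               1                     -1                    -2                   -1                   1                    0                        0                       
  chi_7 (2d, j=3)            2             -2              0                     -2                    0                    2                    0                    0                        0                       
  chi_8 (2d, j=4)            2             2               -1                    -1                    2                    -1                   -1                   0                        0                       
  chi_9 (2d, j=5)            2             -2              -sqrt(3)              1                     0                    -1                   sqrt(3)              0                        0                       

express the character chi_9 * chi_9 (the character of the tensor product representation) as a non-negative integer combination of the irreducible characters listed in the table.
chi_9 tensor chi_9 = chi_1 + chi_2 + chi_6 (all other irreducibles have multiplicity 0).

The character of a tensor product is the pointwise product (chi_9 * chi_9)(C) = chi_9(C) * chi_9(C):
  {e}: (2)*(2), {r^6}: (-2)*(-2), {r^1, r^11}: (-sqrt(3))*(-sqrt(3)), {r^2, r^10}: (1)*(1), {r^3, r^9}: (0)*(0), {r^4, r^8}: (-1)*(-1), {r^5, r^7}: (sqrt(3))*(sqrt(3)), {s, sr^2, ...}: (0)*(0), {sr, sr^3, ...}: (0)*(0)
so (chi_9 * chi_9) takes values
  {e} -> 4, {r^6} -> 4, {r^1, r^11} -> 3, {r^2, r^10} -> 1, {r^3, r^9} -> 0, {r^4, r^8} -> 1, {r^5, r^7} -> 3, {s, sr^2, ...} -> 0, {sr, sr^3, ...} -> 0.
Now take the inner product of this character with each irreducible chi from the table, <chi_9*chi_9, chi> = (1/24) sum_C |C| (chi_9*chi_9)(C) conj(chi(C)):
  <chi_9*chi_9, chi_1> = (1/24)[1*(4)*conj(1) + 1*(4)*conj(1) + 2*(3)*conj(1) + 2*(1)*conj(1) + 2*(0)*conj(1) + 2*(1)*conj(1) + 2*(3)*conj(1) + 6*(0)*conj(1) + 6*(0)*conj(1)]
      = (1/24)[(4) + (4) + (6) + (2) + (0) + (2) + (6) + (0) + (0)] = 24/24 = 1
  <chi_9*chi_9, chi_2> = (1/24)[1*(4)*conj(1) + 1*(4)*conj(1) + 2*(3)*conj(1) + 2*(1)*conj(1) + 2*(0)*conj(1) + 2*(1)*conj(1) + 2*(3)*conj(1) + 6*(0)*conj(-1) + 6*(0)*conj(-1)]
      = (1/24)[(4) + (4) + (6) + (2) + (0) + (2) + (6) + (0) + (0)] = 24/24 = 1
  <chi_9*chi_9, chi_3> = (1/24)[1*(4)*conj(1) + 1*(4)*conj(1) + 2*(3)*conj(-1) + 2*(1)*conj(1) + 2*(0)*conj(-1) + 2*(1)*conj(1) + 2*(3)*conj(-1) + 6*(0)*conj(1) + 6*(0)*conj(-1)]
      = (1/24)[(4) + (4) + (-6) + (2) + (0) + (2) + (-6) + (0) + (0)] = 0/24 = 0
  <chi_9*chi_9, chi_4> = (1/24)[1*(4)*conj(1) + 1*(4)*conj(1) + 2*(3)*conj(-1) + 2*(1)*conj(1) + 2*(0)*conj(-1) + 2*(1)*conj(1) + 2*(3)*conj(-1) + 6*(0)*conj(-1) + 6*(0)*conj(1)]
      = (1/24)[(4) + (4) + (-6) + (2) + (0) + (2) + (-6) + (0) + (0)] = 0/24 = 0
  <chi_9*chi_9, chi_5> = (1/24)[1*(4)*conj(2) + 1*(4)*conj(-2) + 2*(3)*conj(sqrt(3)) + 2*(1)*conj(1) + 2*(0)*conj(0) + 2*(1)*conj(-1) + 2*(3)*conj(-sqrt(3)) + 6*(0)*conj(0) + 6*(0)*conj(0)]
      = (1/24)[(8) + (-8) + (6*sqrt(3)) + (2) + (0) + (-2) + (-6*sqrt(3)) + (0) + (0)] = 0/24 = 0
  <chi_9*chi_9, chi_6> = (1/24)[1*(4)*conj(2) + 1*(4)*conj(2) + 2*(3)*conj(1) + 2*(1)*conj(-1) + 2*(0)*conj(-2) + 2*(1)*conj(-1) + 2*(3)*conj(1) + 6*(0)*conj(0) + 6*(0)*conj(0)]
      = (1/24)[(8) + (8) + (6) + (-2) + (0) + (-2) + (6) + (0) + (0)] = 24/24 = 1
  <chi_9*chi_9, chi_7> = (1/24)[1*(4)*conj(2) + 1*(4)*conj(-2) + 2*(3)*conj(0) + 2*(1)*conj(-2) + 2*(0)*conj(0) + 2*(1)*conj(2) + 2*(3)*conj(0) + 6*(0)*conj(0) + 6*(0)*conj(0)]
      = (1/24)[(8) + (-8) + (0) + (-4) + (0) + (4) + (0) + (0) + (0)] = 0/24 = 0
  <chi_9*chi_9, chi_8> = (1/24)[1*(4)*conj(2) + 1*(4)*conj(2) + 2*(3)*conj(-1) + 2*(1)*conj(-1) + 2*(0)*conj(2) + 2*(1)*conj(-1) + 2*(3)*conj(-1) + 6*(0)*conj(0) + 6*(0)*conj(0)]
      = (1/24)[(8) + (8) + (-6) + (-2) + (0) + (-2) + (-6) + (0) + (0)] = 0/24 = 0
  <chi_9*chi_9, chi_9> = (1/24)[1*(4)*conj(2) + 1*(4)*conj(-2) + 2*(3)*conj(-sqrt(3)) + 2*(1)*conj(1) + 2*(0)*conj(0) + 2*(1)*conj(-1) + 2*(3)*conj(sqrt(3)) + 6*(0)*conj(0) + 6*(0)*conj(0)]
      = (1/24)[(8) + (-8) + (-6*sqrt(3)) + (2) + (0) + (-2) + (6*sqrt(3)) + (0) + (0)] = 0/24 = 0
Hence the multiplicities are chi_1: 1, chi_2: 1, chi_6: 1. Dimension check: dim(chi_9)*dim(chi_9) = 2*2 = 4 and sum (mult * dim) = 1*1 + 1*1 + 1*2 = 4.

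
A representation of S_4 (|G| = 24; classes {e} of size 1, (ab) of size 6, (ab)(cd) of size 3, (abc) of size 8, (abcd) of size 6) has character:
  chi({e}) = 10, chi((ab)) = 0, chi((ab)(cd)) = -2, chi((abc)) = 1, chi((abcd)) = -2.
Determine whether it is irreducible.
Not irreducible (reducible): <chi, chi> = 6 > 1.

Solution. <chi, chi> = (1/|G|) sum_C |C| * |chi(C)|^2 = (1/24)[1*|10|^2 + 6*|0|^2 + 3*|-2|^2 + 8*|1|^2 + 6*|-2|^2]
  = (1/24)[(100) + (0) + (12) + (8) + (24)] = 144/24 = 6.
A character is irreducible iff <chi, chi> = 1, so this representation is reducible.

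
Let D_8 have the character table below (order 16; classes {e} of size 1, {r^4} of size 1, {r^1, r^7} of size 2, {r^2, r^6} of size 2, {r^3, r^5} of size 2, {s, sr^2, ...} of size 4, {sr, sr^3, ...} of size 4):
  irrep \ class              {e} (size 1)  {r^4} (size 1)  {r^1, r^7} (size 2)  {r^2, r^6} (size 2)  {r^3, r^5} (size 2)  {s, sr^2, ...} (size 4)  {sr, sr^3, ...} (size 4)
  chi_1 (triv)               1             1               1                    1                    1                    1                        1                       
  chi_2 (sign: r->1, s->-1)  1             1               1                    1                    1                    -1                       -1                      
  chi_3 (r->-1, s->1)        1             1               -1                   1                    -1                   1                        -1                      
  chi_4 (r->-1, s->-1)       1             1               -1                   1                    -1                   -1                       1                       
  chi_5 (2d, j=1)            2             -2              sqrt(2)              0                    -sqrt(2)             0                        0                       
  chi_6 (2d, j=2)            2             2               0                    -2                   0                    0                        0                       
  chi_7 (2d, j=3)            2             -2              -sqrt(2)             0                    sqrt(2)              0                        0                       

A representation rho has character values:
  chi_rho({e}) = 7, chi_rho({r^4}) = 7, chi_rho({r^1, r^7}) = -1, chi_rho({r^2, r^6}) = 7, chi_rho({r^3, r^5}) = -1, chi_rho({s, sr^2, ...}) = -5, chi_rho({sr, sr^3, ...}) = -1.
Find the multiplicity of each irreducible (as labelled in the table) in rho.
Multiplicities: chi_1: 0, chi_2: 3, chi_3: 1, chi_4: 3, chi_5: 0, chi_6: 0, chi_7: 0.

Derivation: Use <chi_rho, chi> = (1/|G|) sum_C |C| * chi_rho(C) * conj(chi(C)) with |G| = 16 for each irreducible chi in the table:
  <chi_rho, chi_1> = (1/16)[1*(7)*conj(1) + 1*(7)*conj(1) + 2*(-1)*conj(1) + 2*(7)*conj(1) + 2*(-1)*conj(1) + 4*(-5)*conj(1) + 4*(-1)*conj(1)]
      = (1/16)[(7) + (7) + (-2) + (14) + (-2) + (-20) + (-4)] = 0/16 = 0
  <chi_rho, chi_2> = (1/16)[1*(7)*conj(1) + 1*(7)*conj(1) + 2*(-1)*conj(1) + 2*(7)*conj(1) + 2*(-1)*conj(1) + 4*(-5)*conj(-1) + 4*(-1)*conj(-1)]
      = (1/16)[(7) + (7) + (-2) + (14) + (-2) + (20) + (4)] = 48/16 = 3
  <chi_rho, chi_3> = (1/16)[1*(7)*conj(1) + 1*(7)*conj(1) + 2*(-1)*conj(-1) + 2*(7)*conj(1) + 2*(-1)*conj(-1) + 4*(-5)*conj(1) + 4*(-1)*conj(-1)]
      = (1/16)[(7) + (7) + (2) + (14) + (2) + (-20) + (4)] = 16/16 = 1
  <chi_rho, chi_4> = (1/16)[1*(7)*conj(1) + 1*(7)*conj(1) + 2*(-1)*conj(-1) + 2*(7)*conj(1) + 2*(-1)*conj(-1) + 4*(-5)*conj(-1) + 4*(-1)*conj(1)]
      = (1/16)[(7) + (7) + (2) + (14) + (2) + (20) + (-4)] = 48/16 = 3
  <chi_rho, chi_5> = (1/16)[1*(7)*conj(2) + 1*(7)*conj(-2) + 2*(-1)*conj(sqrt(2)) + 2*(7)*conj(0) + 2*(-1)*conj(-sqrt(2)) + 4*(-5)*conj(0) + 4*(-1)*conj(0)]
      = (1/16)[(14) + (-14) + (-2*sqrt(2)) + (0) + (2*sqrt(2)) + (0) + (0)] = 0/16 = 0
  <chi_rho, chi_6> = (1/16)[1*(7)*conj(2) + 1*(7)*conj(2) + 2*(-1)*conj(0) + 2*(7)*conj(-2) + 2*(-1)*conj(0) + 4*(-5)*conj(0) + 4*(-1)*conj(0)]
      = (1/16)[(14) + (14) + (0) + (-28) + (0) + (0) + (0)] = 0/16 = 0
  <chi_rho, chi_7> = (1/16)[1*(7)*conj(2) + 1*(7)*conj(-2) + 2*(-1)*conj(-sqrt(2)) + 2*(7)*conj(0) + 2*(-1)*conj(sqrt(2)) + 4*(-5)*conj(0) + 4*(-1)*conj(0)]
      = (1/16)[(14) + (-14) + (2*sqrt(2)) + (0) + (-2*sqrt(2)) + (0) + (0)] = 0/16 = 0
Dimension check: dim(rho) = sum (mult * dim) = 0*1 + 3*1 + 1*1 + 3*1 + 0*2 + 0*2 + 0*2 = 7 = chi_rho(e) = 7.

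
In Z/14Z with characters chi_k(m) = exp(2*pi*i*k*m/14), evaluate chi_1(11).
chi_1(11) = zeta_14^11 = exp(-3*I*pi/7)

chi_1(11) = zeta_14^(1*11) = zeta_14^11. Since zeta_14^14 = 1, this equals zeta_14^11 = exp(2*pi*i*11/14) = exp(-3*I*pi/7).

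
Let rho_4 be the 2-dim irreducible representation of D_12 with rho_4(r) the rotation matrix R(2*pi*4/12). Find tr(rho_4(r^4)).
chi_{rho_4}(r^4) = 2*cos(2*pi*4*4/12) = -1

Explanation: rho_4(r^4) is rotation by angle 2*pi*4*4/12, whose trace is 2*cos(2*pi*4*4/12) = -1.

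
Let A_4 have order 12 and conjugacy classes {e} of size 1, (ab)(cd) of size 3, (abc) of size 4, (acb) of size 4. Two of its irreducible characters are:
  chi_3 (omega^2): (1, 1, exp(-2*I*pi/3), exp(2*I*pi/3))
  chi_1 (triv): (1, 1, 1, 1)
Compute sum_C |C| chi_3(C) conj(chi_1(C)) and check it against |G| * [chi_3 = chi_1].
Sum = 0; so <chi_3, chi_1> = 0 (distinct irreducibles are orthogonal).

Compute term by term over conjugacy classes (|C| * chi_3(C) * conj(chi_1(C))):
  1*(1)*conj(1) + 3*(1)*conj(1) + 4*(exp(-2*I*pi/3))*conj(1) + 4*(exp(2*I*pi/3))*conj(1)
  = (1) + (3) + (4*exp(-2*I*pi/3)) + (4*exp(2*I*pi/3))
  = 0.
(Exp terms are combined using exp(i*s)*conj(exp(i*t)) = exp(i*(s-t)), and sums of them are collapsed using the identity that for every m > 1 the m distinct m-th roots of unity sum to 0, e.g. 1 + exp(2*I*pi/3) + exp(-2*I*pi/3) = 0.)
Dividing by |G| = 12 gives 0/12 = 0, matching the row-orthogonality relation <chi_3, chi_1> = [chi_3 = chi_1].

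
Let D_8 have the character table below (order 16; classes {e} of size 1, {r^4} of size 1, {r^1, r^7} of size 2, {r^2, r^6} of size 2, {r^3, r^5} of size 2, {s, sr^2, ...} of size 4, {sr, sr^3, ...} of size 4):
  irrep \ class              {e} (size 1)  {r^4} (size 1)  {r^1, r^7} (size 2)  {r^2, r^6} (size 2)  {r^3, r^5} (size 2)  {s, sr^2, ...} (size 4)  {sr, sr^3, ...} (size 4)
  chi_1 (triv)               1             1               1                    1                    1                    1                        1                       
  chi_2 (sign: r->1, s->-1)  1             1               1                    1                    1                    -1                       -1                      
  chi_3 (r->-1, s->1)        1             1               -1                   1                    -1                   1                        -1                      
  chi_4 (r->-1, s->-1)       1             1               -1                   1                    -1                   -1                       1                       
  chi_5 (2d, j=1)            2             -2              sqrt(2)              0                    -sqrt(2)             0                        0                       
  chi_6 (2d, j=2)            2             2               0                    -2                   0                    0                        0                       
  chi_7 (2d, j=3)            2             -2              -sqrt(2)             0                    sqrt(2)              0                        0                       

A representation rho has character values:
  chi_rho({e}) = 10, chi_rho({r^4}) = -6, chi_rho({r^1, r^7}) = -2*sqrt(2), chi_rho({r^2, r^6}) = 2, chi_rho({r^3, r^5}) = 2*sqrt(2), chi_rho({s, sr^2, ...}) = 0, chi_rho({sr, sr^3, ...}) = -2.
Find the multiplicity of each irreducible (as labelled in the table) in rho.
Multiplicities: chi_1: 0, chi_2: 1, chi_3: 1, chi_4: 0, chi_5: 1, chi_6: 0, chi_7: 3.

Justification: Use <chi_rho, chi> = (1/|G|) sum_C |C| * chi_rho(C) * conj(chi(C)) with |G| = 16 for each irreducible chi in the table:
  <chi_rho, chi_1> = (1/16)[1*(10)*conj(1) + 1*(-6)*conj(1) + 2*(-2*sqrt(2))*conj(1) + 2*(2)*conj(1) + 2*(2*sqrt(2))*conj(1) + 4*(0)*conj(1) + 4*(-2)*conj(1)]
      = (1/16)[(10) + (-6) + (-4*sqrt(2)) + (4) + (4*sqrt(2)) + (0) + (-8)] = 0/16 = 0
  <chi_rho, chi_2> = (1/16)[1*(10)*conj(1) + 1*(-6)*conj(1) + 2*(-2*sqrt(2))*conj(1) + 2*(2)*conj(1) + 2*(2*sqrt(2))*conj(1) + 4*(0)*conj(-1) + 4*(-2)*conj(-1)]
      = (1/16)[(10) + (-6) + (-4*sqrt(2)) + (4) + (4*sqrt(2)) + (0) + (8)] = 16/16 = 1
  <chi_rho, chi_3> = (1/16)[1*(10)*conj(1) + 1*(-6)*conj(1) + 2*(-2*sqrt(2))*conj(-1) + 2*(2)*conj(1) + 2*(2*sqrt(2))*conj(-1) + 4*(0)*conj(1) + 4*(-2)*conj(-1)]
      = (1/16)[(10) + (-6) + (4*sqrt(2)) + (4) + (-4*sqrt(2)) + (0) + (8)] = 16/16 = 1
  <chi_rho, chi_4> = (1/16)[1*(10)*conj(1) + 1*(-6)*conj(1) + 2*(-2*sqrt(2))*conj(-1) + 2*(2)*conj(1) + 2*(2*sqrt(2))*conj(-1) + 4*(0)*conj(-1) + 4*(-2)*conj(1)]
      = (1/16)[(10) + (-6) + (4*sqrt(2)) + (4) + (-4*sqrt(2)) + (0) + (-8)] = 0/16 = 0
  <chi_rho, chi_5> = (1/16)[1*(10)*conj(2) + 1*(-6)*conj(-2) + 2*(-2*sqrt(2))*conj(sqrt(2)) + 2*(2)*conj(0) + 2*(2*sqrt(2))*conj(-sqrt(2)) + 4*(0)*conj(0) + 4*(-2)*conj(0)]
      = (1/16)[(20) + (12) + (-8) + (0) + (-8) + (0) + (0)] = 16/16 = 1
  <chi_rho, chi_6> = (1/16)[1*(10)*conj(2) + 1*(-6)*conj(2) + 2*(-2*sqrt(2))*conj(0) + 2*(2)*conj(-2) + 2*(2*sqrt(2))*conj(0) + 4*(0)*conj(0) + 4*(-2)*conj(0)]
      = (1/16)[(20) + (-12) + (0) + (-8) + (0) + (0) + (0)] = 0/16 = 0
  <chi_rho, chi_7> = (1/16)[1*(10)*conj(2) + 1*(-6)*conj(-2) + 2*(-2*sqrt(2))*conj(-sqrt(2)) + 2*(2)*conj(0) + 2*(2*sqrt(2))*conj(sqrt(2)) + 4*(0)*conj(0) + 4*(-2)*conj(0)]
      = (1/16)[(20) + (12) + (8) + (0) + (8) + (0) + (0)] = 48/16 = 3
Dimension check: dim(rho) = sum (mult * dim) = 0*1 + 1*1 + 1*1 + 0*1 + 1*2 + 0*2 + 3*2 = 10 = chi_rho(e) = 10.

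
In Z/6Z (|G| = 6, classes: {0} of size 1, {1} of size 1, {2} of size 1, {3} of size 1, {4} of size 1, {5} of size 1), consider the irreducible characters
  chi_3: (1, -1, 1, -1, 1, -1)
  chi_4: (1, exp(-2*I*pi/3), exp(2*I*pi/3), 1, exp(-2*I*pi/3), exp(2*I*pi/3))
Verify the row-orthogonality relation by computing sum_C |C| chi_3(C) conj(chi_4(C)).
Sum = 0; so <chi_3, chi_4> = 0 (distinct irreducibles are orthogonal).

Proof sketch: Compute term by term over conjugacy classes (|C| * chi_3(C) * conj(chi_4(C))):
  1*(1)*conj(1) + 1*(-1)*conj(exp(-2*I*pi/3)) + 1*(1)*conj(exp(2*I*pi/3)) + 1*(-1)*conj(1) + 1*(1)*conj(exp(-2*I*pi/3)) + 1*(-1)*conj(exp(2*I*pi/3))
  = (1) + (-exp(2*I*pi/3)) + (exp(-2*I*pi/3)) + (-1) + (exp(2*I*pi/3)) + (-exp(-2*I*pi/3))
  = 0.
(Exp terms are combined using exp(i*s)*conj(exp(i*t)) = exp(i*(s-t)), and sums of them are collapsed using the identity that for every m > 1 the m distinct m-th roots of unity sum to 0, e.g. 1 + exp(2*I*pi/3) + exp(-2*I*pi/3) = 0.)
Dividing by |G| = 6 gives 0/6 = 0, matching the row-orthogonality relation <chi_3, chi_4> = [chi_3 = chi_4].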